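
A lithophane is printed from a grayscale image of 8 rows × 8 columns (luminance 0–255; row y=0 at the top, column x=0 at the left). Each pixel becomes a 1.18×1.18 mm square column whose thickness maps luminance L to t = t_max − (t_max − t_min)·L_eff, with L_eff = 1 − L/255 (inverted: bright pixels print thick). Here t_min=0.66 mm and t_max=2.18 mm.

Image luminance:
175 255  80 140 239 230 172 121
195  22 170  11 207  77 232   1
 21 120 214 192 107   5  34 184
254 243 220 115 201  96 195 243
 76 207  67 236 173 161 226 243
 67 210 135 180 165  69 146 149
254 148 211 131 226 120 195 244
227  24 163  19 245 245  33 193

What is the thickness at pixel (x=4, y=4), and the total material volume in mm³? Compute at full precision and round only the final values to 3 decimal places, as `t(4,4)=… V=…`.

t(4,4)=1.691 V=141.473

span = t_max - t_min = 2.18 - 0.66 = 1.520
L(4,4) = 173, L_eff = 1 - 173/255 = 0.321569 (inverted)
t(4,4) = 2.18 - 1.520·0.321569 = 1.691
Σt over all 8·8 pixels = 647722/6375 ≈ 101.6034510
V = pitch²·Σt = 1.18²·647722/6375 = 141.473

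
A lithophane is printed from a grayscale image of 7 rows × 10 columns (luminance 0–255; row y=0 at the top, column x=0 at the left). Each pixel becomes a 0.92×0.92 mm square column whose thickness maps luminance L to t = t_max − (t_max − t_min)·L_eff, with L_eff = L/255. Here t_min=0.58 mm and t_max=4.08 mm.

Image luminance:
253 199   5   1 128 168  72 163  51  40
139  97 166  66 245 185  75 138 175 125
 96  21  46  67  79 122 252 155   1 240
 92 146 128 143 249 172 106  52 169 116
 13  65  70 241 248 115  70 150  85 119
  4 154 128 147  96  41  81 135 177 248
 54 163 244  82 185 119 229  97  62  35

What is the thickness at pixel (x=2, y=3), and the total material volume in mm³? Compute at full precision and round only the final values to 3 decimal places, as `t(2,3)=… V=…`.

span = t_max - t_min = 4.08 - 0.58 = 3.500
L(2,3) = 128, L_eff = 128/255 = 0.501961
t(2,3) = 4.08 - 3.500·0.501961 = 2.323
Σt over all 7·10 pixels = 42728/255 ≈ 167.5607843
V = pitch²·Σt = 0.92²·42728/255 = 141.823

t(2,3)=2.323 V=141.823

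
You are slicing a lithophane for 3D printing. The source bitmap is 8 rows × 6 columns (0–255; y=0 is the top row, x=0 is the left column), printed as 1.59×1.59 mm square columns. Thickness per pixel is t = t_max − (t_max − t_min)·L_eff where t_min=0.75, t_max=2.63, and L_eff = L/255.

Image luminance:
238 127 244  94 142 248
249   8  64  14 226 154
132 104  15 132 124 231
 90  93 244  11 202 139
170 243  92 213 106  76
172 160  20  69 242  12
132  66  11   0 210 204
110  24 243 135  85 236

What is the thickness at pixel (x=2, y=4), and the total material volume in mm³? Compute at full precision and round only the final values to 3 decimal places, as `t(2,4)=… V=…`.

span = t_max - t_min = 2.63 - 0.75 = 1.880
L(2,4) = 92, L_eff = 92/255 = 0.360784
t(2,4) = 2.63 - 1.880·0.360784 = 1.952
Σt over all 8·6 pixels = 506048/6375 ≈ 79.3800784
V = pitch²·Σt = 1.59²·506048/6375 = 200.681

t(2,4)=1.952 V=200.681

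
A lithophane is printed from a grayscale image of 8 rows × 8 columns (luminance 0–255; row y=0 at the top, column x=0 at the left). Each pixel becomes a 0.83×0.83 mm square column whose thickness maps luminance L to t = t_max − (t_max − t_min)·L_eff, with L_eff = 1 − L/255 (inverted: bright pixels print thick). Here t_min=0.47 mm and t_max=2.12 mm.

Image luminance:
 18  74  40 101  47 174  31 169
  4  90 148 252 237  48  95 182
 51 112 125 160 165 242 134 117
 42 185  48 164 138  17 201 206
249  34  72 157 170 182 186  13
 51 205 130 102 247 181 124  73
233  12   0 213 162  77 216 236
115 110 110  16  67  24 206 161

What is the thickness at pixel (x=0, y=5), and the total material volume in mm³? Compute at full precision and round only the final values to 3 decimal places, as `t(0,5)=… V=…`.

t(0,5)=0.800 V=56.164

span = t_max - t_min = 2.12 - 0.47 = 1.650
L(0,5) = 51, L_eff = 1 - 51/255 = 0.800000 (inverted)
t(0,5) = 2.12 - 1.650·0.800000 = 0.800
Σt over all 8·8 pixels = 138597/1700 ≈ 81.5276471
V = pitch²·Σt = 0.83²·138597/1700 = 56.164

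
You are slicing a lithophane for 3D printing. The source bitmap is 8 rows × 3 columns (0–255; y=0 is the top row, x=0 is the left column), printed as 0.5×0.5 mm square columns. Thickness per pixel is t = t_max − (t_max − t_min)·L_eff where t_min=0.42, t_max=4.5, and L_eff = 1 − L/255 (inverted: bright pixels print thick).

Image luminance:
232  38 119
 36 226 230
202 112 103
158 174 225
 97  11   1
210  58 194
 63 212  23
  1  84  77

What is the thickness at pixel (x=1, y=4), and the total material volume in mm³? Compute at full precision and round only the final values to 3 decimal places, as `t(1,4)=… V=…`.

t(1,4)=0.596 V=14.064

span = t_max - t_min = 4.5 - 0.42 = 4.080
L(1,4) = 11, L_eff = 1 - 11/255 = 0.956863 (inverted)
t(1,4) = 4.5 - 4.080·0.956863 = 0.596
Σt over all 8·3 pixels = 56.256
V = pitch²·Σt = 0.5²·56.256 = 14.064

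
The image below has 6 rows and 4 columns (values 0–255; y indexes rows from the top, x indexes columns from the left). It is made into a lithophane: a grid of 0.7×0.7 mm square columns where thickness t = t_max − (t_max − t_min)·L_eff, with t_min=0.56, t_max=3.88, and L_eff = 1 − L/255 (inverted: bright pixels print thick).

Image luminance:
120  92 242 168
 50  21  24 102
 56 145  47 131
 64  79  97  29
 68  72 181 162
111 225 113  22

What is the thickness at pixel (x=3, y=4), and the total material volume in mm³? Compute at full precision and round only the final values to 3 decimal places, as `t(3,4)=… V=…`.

span = t_max - t_min = 3.88 - 0.56 = 3.320
L(3,4) = 162, L_eff = 1 - 162/255 = 0.364706 (inverted)
t(3,4) = 3.88 - 3.320·0.364706 = 2.669
Σt over all 6·4 pixels = 95541/2125 ≈ 44.9604706
V = pitch²·Σt = 0.7²·95541/2125 = 22.031

t(3,4)=2.669 V=22.031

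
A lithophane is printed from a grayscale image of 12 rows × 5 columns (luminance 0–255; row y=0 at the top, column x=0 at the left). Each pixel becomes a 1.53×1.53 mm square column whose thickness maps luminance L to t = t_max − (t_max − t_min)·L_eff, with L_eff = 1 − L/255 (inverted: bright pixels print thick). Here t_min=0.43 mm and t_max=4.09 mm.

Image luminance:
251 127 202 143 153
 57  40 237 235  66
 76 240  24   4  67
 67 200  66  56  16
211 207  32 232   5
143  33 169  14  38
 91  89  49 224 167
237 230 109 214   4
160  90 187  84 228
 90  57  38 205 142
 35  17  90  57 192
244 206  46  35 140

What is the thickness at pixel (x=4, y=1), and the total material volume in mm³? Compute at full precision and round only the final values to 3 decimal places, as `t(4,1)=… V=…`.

t(4,1)=1.377 V=301.231

span = t_max - t_min = 4.09 - 0.43 = 3.660
L(4,1) = 66, L_eff = 1 - 66/255 = 0.741176 (inverted)
t(4,1) = 4.09 - 3.660·0.741176 = 1.377
Σt over all 12·5 pixels = 273449/2125 ≈ 128.6818824
V = pitch²·Σt = 1.53²·273449/2125 = 301.231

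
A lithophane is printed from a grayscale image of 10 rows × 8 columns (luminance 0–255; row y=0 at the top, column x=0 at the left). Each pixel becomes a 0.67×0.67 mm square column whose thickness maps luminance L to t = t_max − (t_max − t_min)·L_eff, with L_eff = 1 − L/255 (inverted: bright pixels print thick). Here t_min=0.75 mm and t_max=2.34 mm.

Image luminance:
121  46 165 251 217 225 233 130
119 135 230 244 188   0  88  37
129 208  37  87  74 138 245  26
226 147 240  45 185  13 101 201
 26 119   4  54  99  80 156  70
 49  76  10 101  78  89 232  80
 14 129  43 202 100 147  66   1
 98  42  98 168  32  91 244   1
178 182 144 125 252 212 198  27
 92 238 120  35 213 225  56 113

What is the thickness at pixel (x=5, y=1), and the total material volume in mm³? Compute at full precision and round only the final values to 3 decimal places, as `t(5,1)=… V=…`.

t(5,1)=0.750 V=54.196

span = t_max - t_min = 2.34 - 0.75 = 1.590
L(5,1) = 0, L_eff = 1 - 0/255 = 1.000000 (inverted)
t(5,1) = 2.34 - 1.590·1.000000 = 0.750
Σt over all 10·8 pixels = 51311/425 ≈ 120.7317647
V = pitch²·Σt = 0.67²·51311/425 = 54.196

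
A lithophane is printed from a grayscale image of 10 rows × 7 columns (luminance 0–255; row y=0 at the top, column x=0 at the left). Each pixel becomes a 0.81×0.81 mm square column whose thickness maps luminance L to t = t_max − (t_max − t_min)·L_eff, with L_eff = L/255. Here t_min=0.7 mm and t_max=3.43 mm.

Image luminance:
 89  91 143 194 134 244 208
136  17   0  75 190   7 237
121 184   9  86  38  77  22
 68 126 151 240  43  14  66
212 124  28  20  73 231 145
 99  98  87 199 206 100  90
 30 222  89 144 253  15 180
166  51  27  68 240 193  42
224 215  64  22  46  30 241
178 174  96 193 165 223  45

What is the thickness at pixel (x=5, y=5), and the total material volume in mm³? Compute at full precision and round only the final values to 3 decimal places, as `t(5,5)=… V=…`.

span = t_max - t_min = 3.43 - 0.7 = 2.730
L(5,5) = 100, L_eff = 100/255 = 0.392157
t(5,5) = 3.43 - 2.730·0.392157 = 2.359
Σt over all 10·7 pixels = 320068/2125 ≈ 150.6202353
V = pitch²·Σt = 0.81²·320068/2125 = 98.822

t(5,5)=2.359 V=98.822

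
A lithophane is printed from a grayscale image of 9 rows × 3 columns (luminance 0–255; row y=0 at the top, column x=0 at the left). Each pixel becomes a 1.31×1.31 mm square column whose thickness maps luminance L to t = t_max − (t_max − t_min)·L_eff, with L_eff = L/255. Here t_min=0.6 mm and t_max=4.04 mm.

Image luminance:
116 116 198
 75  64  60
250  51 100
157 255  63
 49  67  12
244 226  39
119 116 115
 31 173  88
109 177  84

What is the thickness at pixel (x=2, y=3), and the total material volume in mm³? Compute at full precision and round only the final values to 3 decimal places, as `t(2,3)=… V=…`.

span = t_max - t_min = 4.04 - 0.6 = 3.440
L(2,3) = 63, L_eff = 63/255 = 0.247059
t(2,3) = 4.04 - 3.440·0.247059 = 3.190
Σt over all 9·3 pixels = 424141/6375 ≈ 66.5319216
V = pitch²·Σt = 1.31²·424141/6375 = 114.175

t(2,3)=3.190 V=114.175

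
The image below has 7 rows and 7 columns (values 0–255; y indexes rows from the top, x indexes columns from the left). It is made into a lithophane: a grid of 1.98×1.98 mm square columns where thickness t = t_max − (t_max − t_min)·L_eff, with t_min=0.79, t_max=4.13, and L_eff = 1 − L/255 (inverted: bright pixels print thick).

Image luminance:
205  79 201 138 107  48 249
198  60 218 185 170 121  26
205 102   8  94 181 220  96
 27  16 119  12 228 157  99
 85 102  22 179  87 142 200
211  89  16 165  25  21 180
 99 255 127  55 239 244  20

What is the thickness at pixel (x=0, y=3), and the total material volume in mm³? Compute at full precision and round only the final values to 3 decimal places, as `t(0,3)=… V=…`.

t(0,3)=1.144 V=466.634

span = t_max - t_min = 4.13 - 0.79 = 3.340
L(0,3) = 27, L_eff = 1 - 27/255 = 0.894118 (inverted)
t(0,3) = 4.13 - 3.340·0.894118 = 1.144
Σt over all 7·7 pixels = 1011731/8500 ≈ 119.0271765
V = pitch²·Σt = 1.98²·1011731/8500 = 466.634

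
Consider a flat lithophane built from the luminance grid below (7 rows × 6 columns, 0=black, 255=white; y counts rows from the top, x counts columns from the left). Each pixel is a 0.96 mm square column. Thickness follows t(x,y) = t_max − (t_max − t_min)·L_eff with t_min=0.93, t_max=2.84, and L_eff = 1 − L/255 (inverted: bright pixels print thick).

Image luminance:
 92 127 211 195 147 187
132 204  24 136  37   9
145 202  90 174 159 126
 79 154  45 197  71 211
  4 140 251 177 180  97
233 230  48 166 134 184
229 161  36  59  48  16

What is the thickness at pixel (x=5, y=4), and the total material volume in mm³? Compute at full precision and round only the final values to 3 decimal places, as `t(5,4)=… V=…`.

t(5,4)=1.657 V=74.288

span = t_max - t_min = 2.84 - 0.93 = 1.910
L(5,4) = 97, L_eff = 1 - 97/255 = 0.619608 (inverted)
t(5,4) = 2.84 - 1.910·0.619608 = 1.657
Σt over all 7·6 pixels = 685169/8500 ≈ 80.6081176
V = pitch²·Σt = 0.96²·685169/8500 = 74.288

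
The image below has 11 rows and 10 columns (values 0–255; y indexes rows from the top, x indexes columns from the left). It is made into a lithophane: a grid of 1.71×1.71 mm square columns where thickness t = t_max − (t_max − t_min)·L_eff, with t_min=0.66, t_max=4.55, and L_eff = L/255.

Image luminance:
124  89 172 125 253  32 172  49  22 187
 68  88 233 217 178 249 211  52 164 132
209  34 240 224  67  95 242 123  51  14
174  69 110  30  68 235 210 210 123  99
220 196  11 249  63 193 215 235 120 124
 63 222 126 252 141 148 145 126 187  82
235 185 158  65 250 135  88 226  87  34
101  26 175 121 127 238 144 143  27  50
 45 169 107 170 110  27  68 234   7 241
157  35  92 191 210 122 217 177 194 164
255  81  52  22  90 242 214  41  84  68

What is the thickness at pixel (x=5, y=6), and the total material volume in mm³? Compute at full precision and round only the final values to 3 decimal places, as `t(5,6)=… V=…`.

span = t_max - t_min = 4.55 - 0.66 = 3.890
L(5,6) = 135, L_eff = 135/255 = 0.529412
t(5,6) = 4.55 - 3.890·0.529412 = 2.491
Σt over all 11·10 pixels = 2301081/8500 ≈ 270.7154118
V = pitch²·Σt = 1.71²·2301081/8500 = 791.599

t(5,6)=2.491 V=791.599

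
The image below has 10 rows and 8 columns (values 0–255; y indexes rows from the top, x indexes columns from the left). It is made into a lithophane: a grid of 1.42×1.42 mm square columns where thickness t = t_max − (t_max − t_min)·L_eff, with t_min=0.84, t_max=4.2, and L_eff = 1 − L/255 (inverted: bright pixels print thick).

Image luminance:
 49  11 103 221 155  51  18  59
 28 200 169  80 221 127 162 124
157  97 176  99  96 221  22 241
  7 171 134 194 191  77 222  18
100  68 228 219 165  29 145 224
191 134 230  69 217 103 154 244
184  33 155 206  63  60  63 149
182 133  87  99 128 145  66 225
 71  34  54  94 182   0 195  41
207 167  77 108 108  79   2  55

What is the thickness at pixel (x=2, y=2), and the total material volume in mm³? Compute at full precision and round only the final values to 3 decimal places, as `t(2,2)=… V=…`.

span = t_max - t_min = 4.2 - 0.84 = 3.360
L(2,2) = 176, L_eff = 1 - 176/255 = 0.309804 (inverted)
t(2,2) = 4.2 - 3.360·0.309804 = 3.159
Σt over all 10·8 pixels = 419244/2125 ≈ 197.2912941
V = pitch²·Σt = 1.42²·419244/2125 = 397.818

t(2,2)=3.159 V=397.818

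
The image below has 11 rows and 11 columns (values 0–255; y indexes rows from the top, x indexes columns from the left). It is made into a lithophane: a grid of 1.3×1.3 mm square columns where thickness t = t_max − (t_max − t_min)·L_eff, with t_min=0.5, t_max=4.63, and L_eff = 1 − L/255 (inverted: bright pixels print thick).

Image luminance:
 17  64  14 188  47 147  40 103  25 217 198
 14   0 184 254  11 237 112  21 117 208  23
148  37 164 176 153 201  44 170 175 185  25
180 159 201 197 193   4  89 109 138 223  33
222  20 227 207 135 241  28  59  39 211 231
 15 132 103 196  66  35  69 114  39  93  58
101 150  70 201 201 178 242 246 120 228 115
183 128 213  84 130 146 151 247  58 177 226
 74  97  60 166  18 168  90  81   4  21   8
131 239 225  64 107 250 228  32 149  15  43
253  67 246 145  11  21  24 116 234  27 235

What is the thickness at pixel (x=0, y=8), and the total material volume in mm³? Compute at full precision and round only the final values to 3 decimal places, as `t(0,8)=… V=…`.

t(0,8)=1.699 V=513.609

span = t_max - t_min = 4.63 - 0.5 = 4.130
L(0,8) = 74, L_eff = 1 - 74/255 = 0.709804 (inverted)
t(0,8) = 4.63 - 4.130·0.709804 = 1.699
Σt over all 11·11 pixels = 7749727/25500 ≈ 303.9108627
V = pitch²·Σt = 1.3²·7749727/25500 = 513.609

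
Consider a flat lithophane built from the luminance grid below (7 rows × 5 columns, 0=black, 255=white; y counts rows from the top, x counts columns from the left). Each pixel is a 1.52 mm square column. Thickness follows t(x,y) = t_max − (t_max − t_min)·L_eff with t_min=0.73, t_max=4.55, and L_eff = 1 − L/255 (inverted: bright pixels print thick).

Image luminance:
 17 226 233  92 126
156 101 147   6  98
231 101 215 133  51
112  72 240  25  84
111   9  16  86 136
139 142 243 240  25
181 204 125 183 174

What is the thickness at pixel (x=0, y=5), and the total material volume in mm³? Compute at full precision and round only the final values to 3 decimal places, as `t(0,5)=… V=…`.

t(0,5)=2.812 V=214.087

span = t_max - t_min = 4.55 - 0.73 = 3.820
L(0,5) = 139, L_eff = 1 - 139/255 = 0.454902 (inverted)
t(0,5) = 4.55 - 3.820·0.454902 = 2.812
Σt over all 7·5 pixels = 472577/5100 ≈ 92.6621569
V = pitch²·Σt = 1.52²·472577/5100 = 214.087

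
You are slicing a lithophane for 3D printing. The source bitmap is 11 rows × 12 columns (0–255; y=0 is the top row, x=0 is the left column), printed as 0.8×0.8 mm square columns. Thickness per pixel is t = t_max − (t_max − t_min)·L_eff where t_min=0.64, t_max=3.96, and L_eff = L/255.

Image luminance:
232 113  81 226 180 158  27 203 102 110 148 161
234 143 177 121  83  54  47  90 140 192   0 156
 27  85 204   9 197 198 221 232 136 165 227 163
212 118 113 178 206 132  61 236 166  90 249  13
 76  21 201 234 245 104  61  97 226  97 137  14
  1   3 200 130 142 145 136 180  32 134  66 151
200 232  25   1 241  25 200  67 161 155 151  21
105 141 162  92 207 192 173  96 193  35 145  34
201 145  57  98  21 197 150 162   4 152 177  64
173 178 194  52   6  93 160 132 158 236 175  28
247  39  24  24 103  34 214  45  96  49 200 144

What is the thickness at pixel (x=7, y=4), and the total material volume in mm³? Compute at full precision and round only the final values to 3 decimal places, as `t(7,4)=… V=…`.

span = t_max - t_min = 3.96 - 0.64 = 3.320
L(7,4) = 97, L_eff = 97/255 = 0.380392
t(7,4) = 3.96 - 3.320·0.380392 = 2.697
Σt over all 11·12 pixels = 128449/425 ≈ 302.2329412
V = pitch²·Σt = 0.8²·128449/425 = 193.429

t(7,4)=2.697 V=193.429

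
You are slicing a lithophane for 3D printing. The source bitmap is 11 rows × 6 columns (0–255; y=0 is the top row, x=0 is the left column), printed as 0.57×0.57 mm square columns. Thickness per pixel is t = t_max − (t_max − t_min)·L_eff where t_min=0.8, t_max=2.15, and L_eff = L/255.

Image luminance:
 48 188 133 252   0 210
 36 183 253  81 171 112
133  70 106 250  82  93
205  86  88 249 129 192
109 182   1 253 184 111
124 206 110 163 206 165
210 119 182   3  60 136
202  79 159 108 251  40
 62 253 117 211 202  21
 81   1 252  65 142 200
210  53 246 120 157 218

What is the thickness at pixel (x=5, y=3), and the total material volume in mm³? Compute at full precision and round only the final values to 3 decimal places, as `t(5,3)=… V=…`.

span = t_max - t_min = 2.15 - 0.8 = 1.350
L(5,3) = 192, L_eff = 192/255 = 0.752941
t(5,3) = 2.15 - 1.350·0.752941 = 1.134
Σt over all 11·6 pixels = 78657/850 ≈ 92.5376471
V = pitch²·Σt = 0.57²·78657/850 = 30.065

t(5,3)=1.134 V=30.065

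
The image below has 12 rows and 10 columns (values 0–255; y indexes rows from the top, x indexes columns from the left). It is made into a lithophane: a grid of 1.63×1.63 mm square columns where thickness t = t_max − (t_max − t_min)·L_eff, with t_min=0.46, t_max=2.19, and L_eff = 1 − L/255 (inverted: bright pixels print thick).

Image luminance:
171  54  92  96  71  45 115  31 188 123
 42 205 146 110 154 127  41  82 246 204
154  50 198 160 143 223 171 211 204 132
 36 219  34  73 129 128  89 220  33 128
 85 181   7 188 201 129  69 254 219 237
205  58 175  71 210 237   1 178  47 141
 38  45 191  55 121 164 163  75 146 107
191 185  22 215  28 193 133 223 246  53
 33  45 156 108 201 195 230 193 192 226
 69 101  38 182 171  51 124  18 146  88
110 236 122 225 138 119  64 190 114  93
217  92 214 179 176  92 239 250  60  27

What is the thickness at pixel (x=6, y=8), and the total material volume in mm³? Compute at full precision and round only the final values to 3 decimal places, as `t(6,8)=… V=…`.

t(6,8)=2.020 V=436.669

span = t_max - t_min = 2.19 - 0.46 = 1.730
L(6,8) = 230, L_eff = 1 - 230/255 = 0.098039 (inverted)
t(6,8) = 2.19 - 1.730·0.098039 = 2.020
Σt over all 12·10 pixels = 1396999/8500 ≈ 164.3528235
V = pitch²·Σt = 1.63²·1396999/8500 = 436.669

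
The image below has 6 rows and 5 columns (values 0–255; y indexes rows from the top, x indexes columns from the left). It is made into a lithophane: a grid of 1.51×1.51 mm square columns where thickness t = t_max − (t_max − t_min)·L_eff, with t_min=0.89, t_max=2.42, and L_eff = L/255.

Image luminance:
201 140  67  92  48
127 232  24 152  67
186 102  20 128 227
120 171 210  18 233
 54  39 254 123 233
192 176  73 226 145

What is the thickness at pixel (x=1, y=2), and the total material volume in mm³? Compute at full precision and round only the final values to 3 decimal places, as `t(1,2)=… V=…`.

span = t_max - t_min = 2.42 - 0.89 = 1.530
L(1,2) = 102, L_eff = 102/255 = 0.400000
t(1,2) = 2.42 - 1.530·0.400000 = 1.808
Σt over all 6·5 pixels = 48.12
V = pitch²·Σt = 1.51²·48.12 = 109.718

t(1,2)=1.808 V=109.718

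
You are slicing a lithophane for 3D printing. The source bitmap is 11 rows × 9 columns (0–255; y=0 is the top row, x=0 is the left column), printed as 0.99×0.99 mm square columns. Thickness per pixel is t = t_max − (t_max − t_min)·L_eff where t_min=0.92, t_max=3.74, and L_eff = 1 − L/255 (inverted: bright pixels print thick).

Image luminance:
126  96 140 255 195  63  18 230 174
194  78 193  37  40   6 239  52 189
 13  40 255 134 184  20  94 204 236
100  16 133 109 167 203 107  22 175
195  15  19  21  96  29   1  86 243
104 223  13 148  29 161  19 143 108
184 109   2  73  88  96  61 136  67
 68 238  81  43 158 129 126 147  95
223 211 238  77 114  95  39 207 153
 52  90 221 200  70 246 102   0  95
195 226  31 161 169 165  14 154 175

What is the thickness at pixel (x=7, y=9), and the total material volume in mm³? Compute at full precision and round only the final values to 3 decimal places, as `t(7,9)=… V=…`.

t(7,9)=0.920 V=217.317

span = t_max - t_min = 3.74 - 0.92 = 2.820
L(7,9) = 0, L_eff = 1 - 0/255 = 1.000000 (inverted)
t(7,9) = 3.74 - 2.820·1.000000 = 0.920
Σt over all 11·9 pixels = 471174/2125 ≈ 221.7289412
V = pitch²·Σt = 0.99²·471174/2125 = 217.317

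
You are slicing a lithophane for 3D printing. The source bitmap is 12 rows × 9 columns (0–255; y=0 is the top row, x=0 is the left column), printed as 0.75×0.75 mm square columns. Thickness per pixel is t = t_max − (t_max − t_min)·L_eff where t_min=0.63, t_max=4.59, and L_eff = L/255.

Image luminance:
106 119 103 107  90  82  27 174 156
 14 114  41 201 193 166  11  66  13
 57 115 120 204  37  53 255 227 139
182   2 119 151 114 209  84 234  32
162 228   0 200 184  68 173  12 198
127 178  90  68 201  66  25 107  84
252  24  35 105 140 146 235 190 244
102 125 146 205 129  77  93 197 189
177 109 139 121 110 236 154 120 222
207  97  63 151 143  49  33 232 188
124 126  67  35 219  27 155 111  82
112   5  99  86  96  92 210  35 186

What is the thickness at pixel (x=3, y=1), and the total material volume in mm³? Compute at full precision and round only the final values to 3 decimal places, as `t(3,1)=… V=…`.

span = t_max - t_min = 4.59 - 0.63 = 3.960
L(3,1) = 201, L_eff = 201/255 = 0.788235
t(3,1) = 4.59 - 3.960·0.788235 = 1.469
Σt over all 12·9 pixels = 122637/425 ≈ 288.5576471
V = pitch²·Σt = 0.75²·122637/425 = 162.314

t(3,1)=1.469 V=162.314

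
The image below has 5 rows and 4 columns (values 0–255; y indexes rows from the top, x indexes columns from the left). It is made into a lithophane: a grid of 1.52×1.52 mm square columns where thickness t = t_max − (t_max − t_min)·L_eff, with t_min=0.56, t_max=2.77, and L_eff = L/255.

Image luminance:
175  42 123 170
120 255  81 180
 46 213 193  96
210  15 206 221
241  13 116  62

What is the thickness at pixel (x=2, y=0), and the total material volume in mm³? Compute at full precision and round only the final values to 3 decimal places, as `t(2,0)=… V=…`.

span = t_max - t_min = 2.77 - 0.56 = 2.210
L(2,0) = 123, L_eff = 123/255 = 0.482353
t(2,0) = 2.77 - 2.210·0.482353 = 1.704
Σt over all 5·4 pixels = 31.324
V = pitch²·Σt = 1.52²·31.324 = 72.371

t(2,0)=1.704 V=72.371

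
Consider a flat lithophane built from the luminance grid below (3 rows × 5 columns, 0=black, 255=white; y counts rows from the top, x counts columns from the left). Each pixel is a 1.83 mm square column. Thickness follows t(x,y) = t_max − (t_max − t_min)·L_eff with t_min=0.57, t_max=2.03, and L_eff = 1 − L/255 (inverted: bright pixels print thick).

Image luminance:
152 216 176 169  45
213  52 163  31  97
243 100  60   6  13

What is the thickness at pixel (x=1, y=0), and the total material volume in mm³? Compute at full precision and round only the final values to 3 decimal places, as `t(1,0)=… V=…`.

t(1,0)=1.807 V=61.919

span = t_max - t_min = 2.03 - 0.57 = 1.460
L(1,0) = 216, L_eff = 1 - 216/255 = 0.152941 (inverted)
t(1,0) = 2.03 - 1.460·0.152941 = 1.807
Σt over all 3·5 pixels = 471481/25500 ≈ 18.4894510
V = pitch²·Σt = 1.83²·471481/25500 = 61.919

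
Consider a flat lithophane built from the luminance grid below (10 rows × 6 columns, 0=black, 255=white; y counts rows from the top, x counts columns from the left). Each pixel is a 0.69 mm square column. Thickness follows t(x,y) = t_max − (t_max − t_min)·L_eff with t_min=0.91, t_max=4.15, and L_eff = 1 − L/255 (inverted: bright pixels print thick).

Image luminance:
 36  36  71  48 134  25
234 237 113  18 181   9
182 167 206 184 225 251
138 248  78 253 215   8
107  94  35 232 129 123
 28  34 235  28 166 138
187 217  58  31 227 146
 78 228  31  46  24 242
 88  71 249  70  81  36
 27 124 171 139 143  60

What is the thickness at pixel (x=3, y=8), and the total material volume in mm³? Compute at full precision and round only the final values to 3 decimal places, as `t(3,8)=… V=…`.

t(3,8)=1.799 V=70.881

span = t_max - t_min = 4.15 - 0.91 = 3.240
L(3,8) = 70, L_eff = 1 - 70/255 = 0.725490 (inverted)
t(3,8) = 4.15 - 3.240·0.725490 = 1.799
Σt over all 10·6 pixels = 63273/425 ≈ 148.8776471
V = pitch²·Σt = 0.69²·63273/425 = 70.881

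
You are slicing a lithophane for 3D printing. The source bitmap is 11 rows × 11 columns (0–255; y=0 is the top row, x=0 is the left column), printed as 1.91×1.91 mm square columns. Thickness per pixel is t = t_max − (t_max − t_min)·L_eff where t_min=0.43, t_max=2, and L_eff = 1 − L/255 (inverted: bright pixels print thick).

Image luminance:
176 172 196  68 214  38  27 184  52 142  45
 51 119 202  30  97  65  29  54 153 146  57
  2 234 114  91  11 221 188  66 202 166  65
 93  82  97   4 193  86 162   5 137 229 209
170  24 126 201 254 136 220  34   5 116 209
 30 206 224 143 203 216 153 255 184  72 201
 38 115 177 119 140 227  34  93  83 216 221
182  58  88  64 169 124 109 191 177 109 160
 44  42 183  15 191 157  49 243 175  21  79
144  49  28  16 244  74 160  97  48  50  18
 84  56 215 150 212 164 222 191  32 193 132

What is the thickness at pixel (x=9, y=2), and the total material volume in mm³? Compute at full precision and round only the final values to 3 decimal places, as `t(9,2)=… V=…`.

span = t_max - t_min = 2 - 0.43 = 1.570
L(9,2) = 166, L_eff = 1 - 166/255 = 0.349020 (inverted)
t(9,2) = 2 - 1.570·0.349020 = 1.452
Σt over all 11·11 pixels = 216833/1500 ≈ 144.5553333
V = pitch²·Σt = 1.91²·216833/1500 = 527.352

t(9,2)=1.452 V=527.352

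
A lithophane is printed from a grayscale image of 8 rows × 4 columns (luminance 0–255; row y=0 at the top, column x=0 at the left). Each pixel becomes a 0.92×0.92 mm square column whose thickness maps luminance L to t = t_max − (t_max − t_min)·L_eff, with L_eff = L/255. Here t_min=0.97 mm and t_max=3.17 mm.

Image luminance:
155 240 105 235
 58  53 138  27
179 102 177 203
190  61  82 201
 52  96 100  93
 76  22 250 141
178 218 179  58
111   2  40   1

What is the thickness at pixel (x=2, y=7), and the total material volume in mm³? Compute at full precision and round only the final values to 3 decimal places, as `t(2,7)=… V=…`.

t(2,7)=2.825 V=57.942

span = t_max - t_min = 3.17 - 0.97 = 2.200
L(2,7) = 40, L_eff = 40/255 = 0.156863
t(2,7) = 3.17 - 2.200·0.156863 = 2.825
Σt over all 8·4 pixels = 87283/1275 ≈ 68.4572549
V = pitch²·Σt = 0.92²·87283/1275 = 57.942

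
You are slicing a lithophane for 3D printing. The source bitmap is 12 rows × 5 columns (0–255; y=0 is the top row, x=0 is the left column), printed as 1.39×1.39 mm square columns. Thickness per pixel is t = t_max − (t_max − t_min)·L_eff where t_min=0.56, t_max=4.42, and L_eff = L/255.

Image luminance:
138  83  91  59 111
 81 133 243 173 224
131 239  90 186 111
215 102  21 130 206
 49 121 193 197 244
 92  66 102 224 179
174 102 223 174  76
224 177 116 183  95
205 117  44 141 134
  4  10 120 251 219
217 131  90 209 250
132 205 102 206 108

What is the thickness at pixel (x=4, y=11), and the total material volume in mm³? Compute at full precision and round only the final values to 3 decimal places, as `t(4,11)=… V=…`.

span = t_max - t_min = 4.42 - 0.56 = 3.860
L(4,11) = 108, L_eff = 108/255 = 0.423529
t(4,11) = 4.42 - 3.860·0.423529 = 2.785
Σt over all 12·5 pixels = 569137/4250 ≈ 133.9145882
V = pitch²·Σt = 1.39²·569137/4250 = 258.736

t(4,11)=2.785 V=258.736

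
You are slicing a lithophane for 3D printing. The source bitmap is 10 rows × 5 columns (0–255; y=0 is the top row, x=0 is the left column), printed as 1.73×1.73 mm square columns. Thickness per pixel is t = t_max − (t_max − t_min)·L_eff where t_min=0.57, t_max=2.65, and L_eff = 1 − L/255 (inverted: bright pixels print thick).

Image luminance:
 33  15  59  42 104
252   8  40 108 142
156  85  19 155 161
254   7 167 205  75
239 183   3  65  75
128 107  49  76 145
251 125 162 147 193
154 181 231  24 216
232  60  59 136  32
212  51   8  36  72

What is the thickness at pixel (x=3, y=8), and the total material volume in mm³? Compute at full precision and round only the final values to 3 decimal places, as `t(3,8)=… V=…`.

t(3,8)=1.679 V=225.402

span = t_max - t_min = 2.65 - 0.57 = 2.080
L(3,8) = 136, L_eff = 1 - 136/255 = 0.466667 (inverted)
t(3,8) = 2.65 - 2.080·0.466667 = 1.679
Σt over all 10·5 pixels = 320077/4250 ≈ 75.3122353
V = pitch²·Σt = 1.73²·320077/4250 = 225.402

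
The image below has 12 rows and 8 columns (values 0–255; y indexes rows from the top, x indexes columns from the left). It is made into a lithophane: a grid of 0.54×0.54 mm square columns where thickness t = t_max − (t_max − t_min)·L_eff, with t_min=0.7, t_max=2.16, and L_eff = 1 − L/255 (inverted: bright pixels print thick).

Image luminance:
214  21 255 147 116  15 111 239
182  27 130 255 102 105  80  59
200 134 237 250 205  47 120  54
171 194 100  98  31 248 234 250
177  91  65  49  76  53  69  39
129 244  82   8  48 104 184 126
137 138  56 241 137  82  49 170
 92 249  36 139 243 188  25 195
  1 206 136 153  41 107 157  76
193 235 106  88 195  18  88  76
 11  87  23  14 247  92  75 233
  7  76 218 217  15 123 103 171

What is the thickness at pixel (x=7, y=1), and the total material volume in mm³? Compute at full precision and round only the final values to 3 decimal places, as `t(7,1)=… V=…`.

t(7,1)=1.038 V=39.530

span = t_max - t_min = 2.16 - 0.7 = 1.460
L(7,1) = 59, L_eff = 1 - 59/255 = 0.768627 (inverted)
t(7,1) = 2.16 - 1.460·0.768627 = 1.038
Σt over all 12·8 pixels = 57614/425 ≈ 135.5623529
V = pitch²·Σt = 0.54²·57614/425 = 39.530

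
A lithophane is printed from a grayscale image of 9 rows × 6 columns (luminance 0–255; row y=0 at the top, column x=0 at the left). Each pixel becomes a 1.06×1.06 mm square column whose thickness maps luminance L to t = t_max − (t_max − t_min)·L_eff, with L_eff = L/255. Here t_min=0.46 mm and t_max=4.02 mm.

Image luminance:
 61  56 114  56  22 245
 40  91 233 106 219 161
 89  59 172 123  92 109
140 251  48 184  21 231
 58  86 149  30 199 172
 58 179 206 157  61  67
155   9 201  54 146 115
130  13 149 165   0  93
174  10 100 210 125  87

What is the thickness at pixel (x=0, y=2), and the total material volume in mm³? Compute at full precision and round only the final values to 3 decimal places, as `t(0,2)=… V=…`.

t(0,2)=2.777 V=145.385

span = t_max - t_min = 4.02 - 0.46 = 3.560
L(0,2) = 89, L_eff = 89/255 = 0.349020
t(0,2) = 4.02 - 3.560·0.349020 = 2.777
Σt over all 9·6 pixels = 824876/6375 ≈ 129.3923137
V = pitch²·Σt = 1.06²·824876/6375 = 145.385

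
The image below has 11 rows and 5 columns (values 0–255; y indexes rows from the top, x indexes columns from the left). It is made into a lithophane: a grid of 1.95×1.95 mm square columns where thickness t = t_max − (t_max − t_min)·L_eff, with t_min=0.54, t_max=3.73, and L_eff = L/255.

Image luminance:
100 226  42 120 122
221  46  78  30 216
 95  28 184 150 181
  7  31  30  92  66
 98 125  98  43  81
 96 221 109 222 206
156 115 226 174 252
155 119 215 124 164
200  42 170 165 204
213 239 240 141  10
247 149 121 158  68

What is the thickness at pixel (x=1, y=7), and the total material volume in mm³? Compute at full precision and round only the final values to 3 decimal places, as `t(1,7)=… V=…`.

span = t_max - t_min = 3.73 - 0.54 = 3.190
L(1,7) = 119, L_eff = 119/255 = 0.466667
t(1,7) = 3.73 - 3.190·0.466667 = 2.241
Σt over all 11·5 pixels = 238403/2125 ≈ 112.1896471
V = pitch²·Σt = 1.95²·238403/2125 = 426.601

t(1,7)=2.241 V=426.601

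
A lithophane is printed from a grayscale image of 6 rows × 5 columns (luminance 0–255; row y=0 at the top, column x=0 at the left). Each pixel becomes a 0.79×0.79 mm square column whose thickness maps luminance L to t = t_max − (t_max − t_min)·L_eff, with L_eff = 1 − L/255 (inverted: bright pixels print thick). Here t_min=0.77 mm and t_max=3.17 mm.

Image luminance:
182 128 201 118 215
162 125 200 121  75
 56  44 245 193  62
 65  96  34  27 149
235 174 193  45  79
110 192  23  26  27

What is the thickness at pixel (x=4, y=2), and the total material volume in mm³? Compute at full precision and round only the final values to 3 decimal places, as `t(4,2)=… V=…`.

t(4,2)=1.354 V=35.574

span = t_max - t_min = 3.17 - 0.77 = 2.400
L(4,2) = 62, L_eff = 1 - 62/255 = 0.756863 (inverted)
t(4,2) = 3.17 - 2.400·0.756863 = 1.354
Σt over all 6·5 pixels = 48451/850 ≈ 57.0011765
V = pitch²·Σt = 0.79²·48451/850 = 35.574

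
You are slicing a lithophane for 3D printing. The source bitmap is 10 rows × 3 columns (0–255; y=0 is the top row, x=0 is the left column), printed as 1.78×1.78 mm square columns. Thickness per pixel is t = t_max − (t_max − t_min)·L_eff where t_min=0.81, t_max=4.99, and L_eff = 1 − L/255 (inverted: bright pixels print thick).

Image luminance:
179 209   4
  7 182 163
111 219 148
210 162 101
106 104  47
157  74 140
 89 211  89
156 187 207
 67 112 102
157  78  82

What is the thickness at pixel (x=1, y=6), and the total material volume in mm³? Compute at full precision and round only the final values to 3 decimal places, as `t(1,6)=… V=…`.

span = t_max - t_min = 4.99 - 0.81 = 4.180
L(1,6) = 211, L_eff = 1 - 211/255 = 0.172549 (inverted)
t(1,6) = 4.99 - 4.180·0.172549 = 4.269
Σt over all 10·3 pixels = 223313/2550 ≈ 87.5737255
V = pitch²·Σt = 1.78²·223313/2550 = 277.469

t(1,6)=4.269 V=277.469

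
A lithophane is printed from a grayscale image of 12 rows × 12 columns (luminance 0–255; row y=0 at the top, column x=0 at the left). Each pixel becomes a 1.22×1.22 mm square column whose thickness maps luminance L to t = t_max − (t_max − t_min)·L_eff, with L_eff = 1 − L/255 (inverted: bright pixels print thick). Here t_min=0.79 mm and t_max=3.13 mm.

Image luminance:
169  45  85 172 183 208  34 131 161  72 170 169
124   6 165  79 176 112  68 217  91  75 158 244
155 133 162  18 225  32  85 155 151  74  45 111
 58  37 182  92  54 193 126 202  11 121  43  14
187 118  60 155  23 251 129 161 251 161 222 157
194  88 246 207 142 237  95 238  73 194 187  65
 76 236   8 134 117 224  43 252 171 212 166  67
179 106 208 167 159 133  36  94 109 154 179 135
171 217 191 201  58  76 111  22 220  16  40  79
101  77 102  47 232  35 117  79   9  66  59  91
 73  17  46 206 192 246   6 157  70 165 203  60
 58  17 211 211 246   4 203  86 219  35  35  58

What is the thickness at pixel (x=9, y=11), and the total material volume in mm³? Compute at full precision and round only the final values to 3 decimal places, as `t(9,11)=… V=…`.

t(9,11)=1.111 V=415.715

span = t_max - t_min = 3.13 - 0.79 = 2.340
L(9,11) = 35, L_eff = 1 - 35/255 = 0.862745 (inverted)
t(9,11) = 3.13 - 2.340·0.862745 = 1.111
Σt over all 12·12 pixels = 118704/425 ≈ 279.3035294
V = pitch²·Σt = 1.22²·118704/425 = 415.715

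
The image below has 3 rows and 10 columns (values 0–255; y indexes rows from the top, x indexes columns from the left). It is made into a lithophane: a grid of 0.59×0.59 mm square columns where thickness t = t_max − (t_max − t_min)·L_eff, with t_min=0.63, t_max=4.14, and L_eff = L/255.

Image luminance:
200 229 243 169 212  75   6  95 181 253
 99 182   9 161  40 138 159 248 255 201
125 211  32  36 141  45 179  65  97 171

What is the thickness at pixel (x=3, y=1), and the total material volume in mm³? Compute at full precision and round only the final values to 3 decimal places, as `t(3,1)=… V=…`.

span = t_max - t_min = 4.14 - 0.63 = 3.510
L(3,1) = 161, L_eff = 161/255 = 0.631373
t(3,1) = 4.14 - 3.510·0.631373 = 1.924
Σt over all 3·10 pixels = 557631/8500 ≈ 65.6036471
V = pitch²·Σt = 0.59²·557631/8500 = 22.837

t(3,1)=1.924 V=22.837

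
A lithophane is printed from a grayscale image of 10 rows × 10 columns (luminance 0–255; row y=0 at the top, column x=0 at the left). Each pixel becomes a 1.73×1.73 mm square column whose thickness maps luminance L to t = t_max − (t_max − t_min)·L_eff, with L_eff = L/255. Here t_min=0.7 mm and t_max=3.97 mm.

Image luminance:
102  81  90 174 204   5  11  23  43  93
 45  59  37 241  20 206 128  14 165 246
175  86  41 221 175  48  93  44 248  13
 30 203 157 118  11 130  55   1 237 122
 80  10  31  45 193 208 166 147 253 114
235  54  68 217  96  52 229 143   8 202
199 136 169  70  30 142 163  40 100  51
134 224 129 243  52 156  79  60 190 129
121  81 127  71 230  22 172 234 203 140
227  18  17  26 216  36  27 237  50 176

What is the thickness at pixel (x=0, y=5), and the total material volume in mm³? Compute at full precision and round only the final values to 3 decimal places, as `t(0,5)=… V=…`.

span = t_max - t_min = 3.97 - 0.7 = 3.270
L(0,5) = 235, L_eff = 235/255 = 0.921569
t(0,5) = 3.97 - 3.270·0.921569 = 0.956
Σt over all 10·10 pixels = 2102143/8500 ≈ 247.3109412
V = pitch²·Σt = 1.73²·2102143/8500 = 740.177

t(0,5)=0.956 V=740.177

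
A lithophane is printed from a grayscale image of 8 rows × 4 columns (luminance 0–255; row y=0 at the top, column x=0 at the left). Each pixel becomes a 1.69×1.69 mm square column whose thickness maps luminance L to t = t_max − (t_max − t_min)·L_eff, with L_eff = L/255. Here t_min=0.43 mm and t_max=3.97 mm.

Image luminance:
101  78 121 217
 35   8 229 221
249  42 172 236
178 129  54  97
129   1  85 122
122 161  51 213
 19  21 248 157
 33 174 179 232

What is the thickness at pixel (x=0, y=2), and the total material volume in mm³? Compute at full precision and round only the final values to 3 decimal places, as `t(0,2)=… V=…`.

span = t_max - t_min = 3.97 - 0.43 = 3.540
L(0,2) = 249, L_eff = 249/255 = 0.976471
t(0,2) = 3.97 - 3.540·0.976471 = 0.513
Σt over all 8·4 pixels = 69.928
V = pitch²·Σt = 1.69²·69.928 = 199.721

t(0,2)=0.513 V=199.721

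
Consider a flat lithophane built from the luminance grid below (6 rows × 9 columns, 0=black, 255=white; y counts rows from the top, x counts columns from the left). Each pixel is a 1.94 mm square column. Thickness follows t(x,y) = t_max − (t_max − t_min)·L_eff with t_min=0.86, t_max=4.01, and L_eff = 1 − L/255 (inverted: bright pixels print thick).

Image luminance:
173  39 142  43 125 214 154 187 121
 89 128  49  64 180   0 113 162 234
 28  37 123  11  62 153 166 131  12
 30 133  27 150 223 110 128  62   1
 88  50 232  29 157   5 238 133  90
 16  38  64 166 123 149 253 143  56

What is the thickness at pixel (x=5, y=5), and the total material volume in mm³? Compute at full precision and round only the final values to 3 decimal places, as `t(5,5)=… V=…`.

span = t_max - t_min = 4.01 - 0.86 = 3.150
L(5,5) = 149, L_eff = 1 - 149/255 = 0.415686 (inverted)
t(5,5) = 4.01 - 3.150·0.415686 = 2.701
Σt over all 6·9 pixels = 100731/850 ≈ 118.5070588
V = pitch²·Σt = 1.94²·100731/850 = 446.013

t(5,5)=2.701 V=446.013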